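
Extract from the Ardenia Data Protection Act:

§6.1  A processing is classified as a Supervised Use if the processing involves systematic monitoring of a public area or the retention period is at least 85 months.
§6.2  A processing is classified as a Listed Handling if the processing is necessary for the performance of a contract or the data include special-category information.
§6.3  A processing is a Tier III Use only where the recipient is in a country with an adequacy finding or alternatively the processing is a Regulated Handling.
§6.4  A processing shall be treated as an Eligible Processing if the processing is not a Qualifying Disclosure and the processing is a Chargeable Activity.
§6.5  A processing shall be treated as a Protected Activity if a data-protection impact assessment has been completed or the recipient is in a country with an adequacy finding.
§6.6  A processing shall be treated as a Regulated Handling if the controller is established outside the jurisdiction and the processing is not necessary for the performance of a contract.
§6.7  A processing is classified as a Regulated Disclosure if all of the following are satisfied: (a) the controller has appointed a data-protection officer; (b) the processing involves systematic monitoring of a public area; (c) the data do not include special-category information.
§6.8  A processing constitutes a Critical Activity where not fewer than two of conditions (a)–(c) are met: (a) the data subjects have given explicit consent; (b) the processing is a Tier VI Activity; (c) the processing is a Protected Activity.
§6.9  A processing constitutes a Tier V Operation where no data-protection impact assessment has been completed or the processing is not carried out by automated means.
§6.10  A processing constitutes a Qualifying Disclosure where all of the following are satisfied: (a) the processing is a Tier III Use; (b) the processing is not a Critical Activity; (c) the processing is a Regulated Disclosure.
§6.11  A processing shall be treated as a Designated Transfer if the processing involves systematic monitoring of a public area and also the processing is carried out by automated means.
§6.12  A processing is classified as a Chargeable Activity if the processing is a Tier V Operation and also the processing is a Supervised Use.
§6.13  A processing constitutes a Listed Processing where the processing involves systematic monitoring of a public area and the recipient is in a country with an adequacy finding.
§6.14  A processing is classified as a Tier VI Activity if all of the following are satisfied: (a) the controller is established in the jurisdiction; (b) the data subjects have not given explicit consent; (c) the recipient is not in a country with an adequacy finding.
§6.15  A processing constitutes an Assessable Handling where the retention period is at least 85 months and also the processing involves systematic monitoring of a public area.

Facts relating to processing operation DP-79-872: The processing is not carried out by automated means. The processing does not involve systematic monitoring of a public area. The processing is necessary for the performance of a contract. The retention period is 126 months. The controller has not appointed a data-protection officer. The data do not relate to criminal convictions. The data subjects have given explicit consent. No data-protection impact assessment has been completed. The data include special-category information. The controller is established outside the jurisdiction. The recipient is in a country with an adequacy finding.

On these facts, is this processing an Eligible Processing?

Yes

§6.6 — Regulated Handling: [the controller is established outside the jurisdiction? yes] AND [the processing is not necessary for the performance of a contract? no] → not satisfied.
§6.3 — Tier III Use: [the recipient is in a country with an adequacy finding? yes] OR [Regulated Handling (§6.6)? no] → satisfied.
§6.14 — Tier VI Activity: [the controller is established in the jurisdiction? no] AND [the data subjects have not given explicit consent? no] AND [the recipient is not in a country with an adequacy finding? no] → not satisfied.
§6.5 — Protected Activity: [a data-protection impact assessment has been completed? no] OR [the recipient is in a country with an adequacy finding? yes] → satisfied.
§6.8 — Critical Activity: the data subjects have given explicit consent? yes; Tier VI Activity (§6.14)? no; Protected Activity (§6.5)? yes — 2 of 3 hold (need ≥2) → satisfied.
§6.7 — Regulated Disclosure: [the controller has appointed a data-protection officer? no] AND [the processing involves systematic monitoring of a public area? no] AND [the data do not include special-category information? no] → not satisfied.
§6.10 — Qualifying Disclosure: [Tier III Use (§6.3)? yes] AND [not a Critical Activity (§6.8)? no] AND [Regulated Disclosure (§6.7)? no] → not satisfied.
§6.9 — Tier V Operation: [no data-protection impact assessment has been completed? yes] OR [the processing is not carried out by automated means? yes] → satisfied.
§6.1 — Supervised Use: [the processing involves systematic monitoring of a public area? no] OR [retention period: 126 months ≥ 85 months? yes] → satisfied.
§6.12 — Chargeable Activity: [Tier V Operation (§6.9)? yes] AND [Supervised Use (§6.1)? yes] → satisfied.
§6.4 — Eligible Processing: [not a Qualifying Disclosure (§6.10)? yes] AND [Chargeable Activity (§6.12)? yes] → satisfied.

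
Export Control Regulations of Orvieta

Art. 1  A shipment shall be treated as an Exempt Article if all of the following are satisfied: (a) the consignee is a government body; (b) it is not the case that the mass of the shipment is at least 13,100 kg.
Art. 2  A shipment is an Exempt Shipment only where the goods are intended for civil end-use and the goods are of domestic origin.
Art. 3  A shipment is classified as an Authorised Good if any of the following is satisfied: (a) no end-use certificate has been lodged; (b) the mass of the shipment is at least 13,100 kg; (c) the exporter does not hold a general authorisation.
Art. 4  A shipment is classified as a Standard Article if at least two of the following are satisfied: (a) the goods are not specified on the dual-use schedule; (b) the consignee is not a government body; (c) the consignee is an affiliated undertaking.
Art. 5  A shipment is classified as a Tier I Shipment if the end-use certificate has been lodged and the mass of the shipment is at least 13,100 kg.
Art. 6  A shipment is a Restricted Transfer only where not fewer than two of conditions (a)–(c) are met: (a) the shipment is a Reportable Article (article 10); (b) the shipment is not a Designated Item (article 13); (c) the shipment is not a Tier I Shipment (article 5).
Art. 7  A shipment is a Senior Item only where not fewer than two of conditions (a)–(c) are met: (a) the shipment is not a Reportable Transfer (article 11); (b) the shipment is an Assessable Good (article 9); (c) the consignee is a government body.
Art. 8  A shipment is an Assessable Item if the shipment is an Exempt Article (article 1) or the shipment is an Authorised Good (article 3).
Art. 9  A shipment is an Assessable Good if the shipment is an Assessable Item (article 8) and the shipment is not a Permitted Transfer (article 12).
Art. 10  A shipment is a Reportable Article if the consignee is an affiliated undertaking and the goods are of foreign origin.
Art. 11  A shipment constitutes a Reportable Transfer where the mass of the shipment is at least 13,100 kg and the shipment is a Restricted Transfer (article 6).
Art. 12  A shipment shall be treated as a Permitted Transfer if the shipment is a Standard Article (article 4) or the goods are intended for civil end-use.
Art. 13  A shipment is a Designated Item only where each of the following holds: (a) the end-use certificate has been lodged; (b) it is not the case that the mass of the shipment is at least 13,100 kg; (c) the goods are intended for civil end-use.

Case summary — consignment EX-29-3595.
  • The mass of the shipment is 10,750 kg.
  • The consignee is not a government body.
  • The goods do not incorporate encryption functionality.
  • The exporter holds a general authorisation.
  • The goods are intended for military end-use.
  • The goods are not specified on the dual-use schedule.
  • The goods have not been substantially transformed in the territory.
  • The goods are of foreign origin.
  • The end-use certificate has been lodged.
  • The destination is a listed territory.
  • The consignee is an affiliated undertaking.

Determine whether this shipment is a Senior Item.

No

Under article 10: the consignee is an affiliated undertaking? yes; and the goods are of foreign origin? yes. So the shipment is a Reportable Article.
Under article 13: the end-use certificate has been lodged? yes; and mass of the shipment: 10,750 kg ≥ 13,100 kg? no, so negated condition yes; and the goods are intended for civil end-use? no. So the shipment is not a Designated Item.
Under article 5: the end-use certificate has been lodged? yes; and mass of the shipment: 10,750 kg ≥ 13,100 kg? no. So the shipment is not a Tier I Shipment.
Under article 6: Reportable Article (article 10)? yes; not a Designated Item (article 13)? yes; not a Tier I Shipment (article 5)? yes — 3 of 3 hold (need ≥2) → satisfied.
Under article 11: mass of the shipment: 10,750 kg ≥ 13,100 kg? no; and Restricted Transfer (article 6)? yes. So the shipment is not a Reportable Transfer.
Under article 1: the consignee is a government body? no; and mass of the shipment: 10,750 kg ≥ 13,100 kg? no, so negated condition yes. So the shipment is not an Exempt Article.
Under article 3: no end-use certificate has been lodged? no; or mass of the shipment: 10,750 kg ≥ 13,100 kg? no; or the exporter does not hold a general authorisation? no. So the shipment is not an Authorised Good.
Under article 8: Exempt Article (article 1)? no; or Authorised Good (article 3)? no. So the shipment is not an Assessable Item.
Under article 4: the goods are not specified on the dual-use schedule? yes; the consignee is not a government body? yes; the consignee is an affiliated undertaking? yes — 3 of 3 hold (need ≥2) → satisfied.
Under article 12: Standard Article (article 4)? yes; or the goods are intended for civil end-use? no. So the shipment is a Permitted Transfer.
Under article 9: Assessable Item (article 8)? no; and not a Permitted Transfer (article 12)? no. So the shipment is not an Assessable Good.
Under article 7: not a Reportable Transfer (article 11)? yes; Assessable Good (article 9)? no; the consignee is a government body? no — 1 of 3 hold (need ≥2) → not satisfied.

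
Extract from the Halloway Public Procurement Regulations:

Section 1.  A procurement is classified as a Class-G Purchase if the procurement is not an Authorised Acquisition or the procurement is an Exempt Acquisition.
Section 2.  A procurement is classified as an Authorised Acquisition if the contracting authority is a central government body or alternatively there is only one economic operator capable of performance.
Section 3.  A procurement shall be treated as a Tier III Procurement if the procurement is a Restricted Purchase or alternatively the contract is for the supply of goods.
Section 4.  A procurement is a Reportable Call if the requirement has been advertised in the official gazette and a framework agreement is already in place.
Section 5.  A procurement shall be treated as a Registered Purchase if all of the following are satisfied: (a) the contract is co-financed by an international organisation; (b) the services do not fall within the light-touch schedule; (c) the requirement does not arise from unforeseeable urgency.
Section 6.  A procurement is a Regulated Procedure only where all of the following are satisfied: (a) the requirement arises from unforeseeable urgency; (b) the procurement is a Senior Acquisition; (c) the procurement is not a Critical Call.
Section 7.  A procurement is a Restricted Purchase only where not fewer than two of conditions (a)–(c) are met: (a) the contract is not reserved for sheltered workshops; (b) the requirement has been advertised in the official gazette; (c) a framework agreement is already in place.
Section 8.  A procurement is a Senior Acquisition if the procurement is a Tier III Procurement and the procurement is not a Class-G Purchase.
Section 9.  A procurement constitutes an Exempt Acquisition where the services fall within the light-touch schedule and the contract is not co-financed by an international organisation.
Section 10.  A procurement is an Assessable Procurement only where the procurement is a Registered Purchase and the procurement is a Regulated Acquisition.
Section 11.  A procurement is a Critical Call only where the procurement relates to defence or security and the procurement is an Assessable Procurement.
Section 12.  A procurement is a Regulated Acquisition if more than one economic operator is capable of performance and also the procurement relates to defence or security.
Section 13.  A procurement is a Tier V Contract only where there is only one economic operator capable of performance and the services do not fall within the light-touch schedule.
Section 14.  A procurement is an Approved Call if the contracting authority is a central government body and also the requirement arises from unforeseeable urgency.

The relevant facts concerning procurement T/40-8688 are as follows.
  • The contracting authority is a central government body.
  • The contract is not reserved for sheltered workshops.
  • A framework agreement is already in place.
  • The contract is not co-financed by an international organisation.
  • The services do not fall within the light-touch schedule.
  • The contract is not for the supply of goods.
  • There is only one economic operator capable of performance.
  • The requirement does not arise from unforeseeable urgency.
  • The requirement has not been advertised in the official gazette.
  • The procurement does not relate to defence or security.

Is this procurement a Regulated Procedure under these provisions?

No

section 7 — Restricted Purchase: the contract is not reserved for sheltered workshops? yes; the requirement has been advertised in the official gazette? no; a framework agreement is already in place? yes — 2 of 3 hold (need ≥2) → satisfied.
section 3 — Tier III Procurement: [Restricted Purchase (section 7)? yes] OR [the contract is for the supply of goods? no] → satisfied.
section 2 — Authorised Acquisition: [the contracting authority is a central government body? yes] OR [there is only one economic operator capable of performance? yes] → satisfied.
section 9 — Exempt Acquisition: [the services fall within the light-touch schedule? no] AND [the contract is not co-financed by an international organisation? yes] → not satisfied.
section 1 — Class-G Purchase: [not an Authorised Acquisition (section 2)? no] OR [Exempt Acquisition (section 9)? no] → not satisfied.
section 8 — Senior Acquisition: [Tier III Procurement (section 3)? yes] AND [not a Class-G Purchase (section 1)? yes] → satisfied.
section 5 — Registered Purchase: [the contract is co-financed by an international organisation? no] AND [the services do not fall within the light-touch schedule? yes] AND [the requirement does not arise from unforeseeable urgency? yes] → not satisfied.
section 12 — Regulated Acquisition: [more than one economic operator is capable of performance? no] AND [the procurement relates to defence or security? no] → not satisfied.
section 10 — Assessable Procurement: [Registered Purchase (section 5)? no] AND [Regulated Acquisition (section 12)? no] → not satisfied.
section 11 — Critical Call: [the procurement relates to defence or security? no] AND [Assessable Procurement (section 10)? no] → not satisfied.
section 6 — Regulated Procedure: [the requirement arises from unforeseeable urgency? no] AND [Senior Acquisition (section 8)? yes] AND [not a Critical Call (section 11)? yes] → not satisfied.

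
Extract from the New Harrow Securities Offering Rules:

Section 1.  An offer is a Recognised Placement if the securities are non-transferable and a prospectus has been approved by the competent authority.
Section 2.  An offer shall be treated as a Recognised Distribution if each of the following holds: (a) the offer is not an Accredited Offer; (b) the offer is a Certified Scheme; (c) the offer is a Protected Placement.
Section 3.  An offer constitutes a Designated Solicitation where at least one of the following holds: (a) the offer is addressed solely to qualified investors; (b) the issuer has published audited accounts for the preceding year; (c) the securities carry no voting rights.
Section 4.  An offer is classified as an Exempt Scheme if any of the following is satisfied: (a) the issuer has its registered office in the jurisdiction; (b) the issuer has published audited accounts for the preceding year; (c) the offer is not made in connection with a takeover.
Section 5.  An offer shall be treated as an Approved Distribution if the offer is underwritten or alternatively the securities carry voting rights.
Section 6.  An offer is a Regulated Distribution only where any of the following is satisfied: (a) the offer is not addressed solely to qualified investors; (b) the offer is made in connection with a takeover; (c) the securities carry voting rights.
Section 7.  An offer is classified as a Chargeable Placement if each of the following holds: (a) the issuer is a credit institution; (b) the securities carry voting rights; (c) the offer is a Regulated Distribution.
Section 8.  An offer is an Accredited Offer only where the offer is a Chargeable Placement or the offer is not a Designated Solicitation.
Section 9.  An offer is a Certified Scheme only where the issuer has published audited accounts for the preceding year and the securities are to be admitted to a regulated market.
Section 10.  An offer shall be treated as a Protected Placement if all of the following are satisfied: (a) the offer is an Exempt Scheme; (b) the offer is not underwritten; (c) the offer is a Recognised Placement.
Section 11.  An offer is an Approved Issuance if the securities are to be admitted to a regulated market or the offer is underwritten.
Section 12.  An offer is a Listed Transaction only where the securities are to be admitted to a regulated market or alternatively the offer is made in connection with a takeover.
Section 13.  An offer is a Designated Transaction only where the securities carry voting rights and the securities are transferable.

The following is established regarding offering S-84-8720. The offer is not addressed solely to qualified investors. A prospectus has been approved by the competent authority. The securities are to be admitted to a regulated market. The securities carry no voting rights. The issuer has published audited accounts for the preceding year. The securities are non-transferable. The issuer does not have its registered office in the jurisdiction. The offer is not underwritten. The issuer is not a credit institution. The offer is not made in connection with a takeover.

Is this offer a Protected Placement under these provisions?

Yes

section 4 — Exempt Scheme: [the issuer has its registered office in the jurisdiction? no] OR [the issuer has published audited accounts for the preceding year? yes] OR [the offer is not made in connection with a takeover? yes] → satisfied.
section 1 — Recognised Placement: [the securities are non-transferable? yes] AND [a prospectus has been approved by the competent authority? yes] → satisfied.
section 10 — Protected Placement: [Exempt Scheme (section 4)? yes] AND [the offer is not underwritten? yes] AND [Recognised Placement (section 1)? yes] → satisfied.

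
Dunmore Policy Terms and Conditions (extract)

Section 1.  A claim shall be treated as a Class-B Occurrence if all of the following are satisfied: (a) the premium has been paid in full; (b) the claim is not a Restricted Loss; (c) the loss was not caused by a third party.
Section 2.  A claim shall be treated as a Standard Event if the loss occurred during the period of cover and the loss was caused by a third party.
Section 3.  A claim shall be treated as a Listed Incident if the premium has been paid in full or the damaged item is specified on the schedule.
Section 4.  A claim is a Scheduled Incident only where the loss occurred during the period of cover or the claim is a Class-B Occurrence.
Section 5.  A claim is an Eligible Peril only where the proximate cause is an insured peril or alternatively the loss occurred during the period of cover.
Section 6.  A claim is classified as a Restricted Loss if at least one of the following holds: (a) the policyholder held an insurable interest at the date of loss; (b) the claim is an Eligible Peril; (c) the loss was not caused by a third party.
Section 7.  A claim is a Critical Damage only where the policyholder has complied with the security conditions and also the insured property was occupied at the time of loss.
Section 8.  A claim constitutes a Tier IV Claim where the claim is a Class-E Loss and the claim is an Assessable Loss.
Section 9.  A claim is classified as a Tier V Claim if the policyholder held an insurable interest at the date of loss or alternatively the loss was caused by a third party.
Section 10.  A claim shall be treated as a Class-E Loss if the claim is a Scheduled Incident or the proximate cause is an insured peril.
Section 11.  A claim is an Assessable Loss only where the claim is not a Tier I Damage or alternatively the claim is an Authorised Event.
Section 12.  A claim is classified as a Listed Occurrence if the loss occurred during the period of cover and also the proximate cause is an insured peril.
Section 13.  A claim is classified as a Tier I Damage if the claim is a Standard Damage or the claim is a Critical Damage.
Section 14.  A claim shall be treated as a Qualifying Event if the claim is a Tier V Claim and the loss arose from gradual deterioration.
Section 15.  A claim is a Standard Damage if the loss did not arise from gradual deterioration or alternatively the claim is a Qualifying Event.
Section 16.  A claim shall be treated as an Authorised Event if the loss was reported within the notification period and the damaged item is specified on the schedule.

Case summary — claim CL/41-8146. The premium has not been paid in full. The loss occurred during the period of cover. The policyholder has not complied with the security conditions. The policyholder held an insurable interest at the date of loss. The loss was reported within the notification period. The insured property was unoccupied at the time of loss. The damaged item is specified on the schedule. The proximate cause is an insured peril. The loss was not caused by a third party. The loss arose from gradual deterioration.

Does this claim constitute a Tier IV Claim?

Under section 5: the proximate cause is an insured peril? yes; or the loss occurred during the period of cover? yes. So the claim is an Eligible Peril.
Under section 6: the policyholder held an insurable interest at the date of loss? yes; or Eligible Peril (section 5)? yes; or the loss was not caused by a third party? yes. So the claim is a Restricted Loss.
Under section 1: the premium has been paid in full? no; and not a Restricted Loss (section 6)? no; and the loss was not caused by a third party? yes. So the claim is not a Class-B Occurrence.
Under section 4: the loss occurred during the period of cover? yes; or Class-B Occurrence (section 1)? no. So the claim is a Scheduled Incident.
Under section 10: Scheduled Incident (section 4)? yes; or the proximate cause is an insured peril? yes. So the claim is a Class-E Loss.
Under section 9: the policyholder held an insurable interest at the date of loss? yes; or the loss was caused by a third party? no. So the claim is a Tier V Claim.
Under section 14: Tier V Claim (section 9)? yes; and the loss arose from gradual deterioration? yes. So the claim is a Qualifying Event.
Under section 15: the loss did not arise from gradual deterioration? no; or Qualifying Event (section 14)? yes. So the claim is a Standard Damage.
Under section 7: the policyholder has complied with the security conditions? no; and the insured property was occupied at the time of loss? no. So the claim is not a Critical Damage.
Under section 13: Standard Damage (section 15)? yes; or Critical Damage (section 7)? no. So the claim is a Tier I Damage.
Under section 16: the loss was reported within the notification period? yes; and the damaged item is specified on the schedule? yes. So the claim is an Authorised Event.
Under section 11: not a Tier I Damage (section 13)? no; or Authorised Event (section 16)? yes. So the claim is an Assessable Loss.
Under section 8: Class-E Loss (section 10)? yes; and Assessable Loss (section 11)? yes. So the claim is a Tier IV Claim.

Yes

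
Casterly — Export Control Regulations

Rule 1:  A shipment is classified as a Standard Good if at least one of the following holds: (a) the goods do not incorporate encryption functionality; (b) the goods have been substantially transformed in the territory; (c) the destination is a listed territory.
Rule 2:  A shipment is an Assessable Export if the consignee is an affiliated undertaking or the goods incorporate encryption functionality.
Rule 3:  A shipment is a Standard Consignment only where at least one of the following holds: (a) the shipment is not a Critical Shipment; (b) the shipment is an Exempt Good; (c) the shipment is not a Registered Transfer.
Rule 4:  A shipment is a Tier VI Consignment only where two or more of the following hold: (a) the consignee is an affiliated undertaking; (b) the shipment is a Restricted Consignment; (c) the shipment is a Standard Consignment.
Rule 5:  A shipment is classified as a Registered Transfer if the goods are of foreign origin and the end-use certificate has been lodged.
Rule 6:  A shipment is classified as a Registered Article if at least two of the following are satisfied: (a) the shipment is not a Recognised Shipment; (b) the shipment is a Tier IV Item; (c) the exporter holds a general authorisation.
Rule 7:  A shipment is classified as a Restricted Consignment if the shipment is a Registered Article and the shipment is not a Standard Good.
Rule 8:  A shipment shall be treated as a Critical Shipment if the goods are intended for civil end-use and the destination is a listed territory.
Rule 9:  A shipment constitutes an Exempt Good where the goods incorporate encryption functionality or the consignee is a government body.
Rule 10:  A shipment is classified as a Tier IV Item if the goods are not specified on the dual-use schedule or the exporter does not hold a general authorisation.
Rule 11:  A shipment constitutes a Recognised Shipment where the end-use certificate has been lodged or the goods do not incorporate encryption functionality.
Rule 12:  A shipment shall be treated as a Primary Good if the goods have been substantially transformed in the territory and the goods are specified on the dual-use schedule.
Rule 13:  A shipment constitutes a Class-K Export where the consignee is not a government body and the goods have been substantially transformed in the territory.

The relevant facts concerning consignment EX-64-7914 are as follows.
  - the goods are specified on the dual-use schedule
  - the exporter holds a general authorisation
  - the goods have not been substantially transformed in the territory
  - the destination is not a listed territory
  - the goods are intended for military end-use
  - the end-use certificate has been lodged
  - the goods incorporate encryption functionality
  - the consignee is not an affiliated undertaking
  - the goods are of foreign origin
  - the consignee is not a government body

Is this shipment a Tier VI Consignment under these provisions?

rule 11 — Recognised Shipment: [the end-use certificate has been lodged? yes] OR [the goods do not incorporate encryption functionality? no] → satisfied.
rule 10 — Tier IV Item: [the goods are not specified on the dual-use schedule? no] OR [the exporter does not hold a general authorisation? no] → not satisfied.
rule 6 — Registered Article: not a Recognised Shipment (rule 11)? no; Tier IV Item (rule 10)? no; the exporter holds a general authorisation? yes — 1 of 3 hold (need ≥2) → not satisfied.
rule 1 — Standard Good: [the goods do not incorporate encryption functionality? no] OR [the goods have been substantially transformed in the territory? no] OR [the destination is a listed territory? no] → not satisfied.
rule 7 — Restricted Consignment: [Registered Article (rule 6)? no] AND [not a Standard Good (rule 1)? yes] → not satisfied.
rule 8 — Critical Shipment: [the goods are intended for civil end-use? no] AND [the destination is a listed territory? no] → not satisfied.
rule 9 — Exempt Good: [the goods incorporate encryption functionality? yes] OR [the consignee is a government body? no] → satisfied.
rule 5 — Registered Transfer: [the goods are of foreign origin? yes] AND [the end-use certificate has been lodged? yes] → satisfied.
rule 3 — Standard Consignment: [not a Critical Shipment (rule 8)? yes] OR [Exempt Good (rule 9)? yes] OR [not a Registered Transfer (rule 5)? no] → satisfied.
rule 4 — Tier VI Consignment: the consignee is an affiliated undertaking? no; Restricted Consignment (rule 7)? no; Standard Consignment (rule 3)? yes — 1 of 3 hold (need ≥2) → not satisfied.

No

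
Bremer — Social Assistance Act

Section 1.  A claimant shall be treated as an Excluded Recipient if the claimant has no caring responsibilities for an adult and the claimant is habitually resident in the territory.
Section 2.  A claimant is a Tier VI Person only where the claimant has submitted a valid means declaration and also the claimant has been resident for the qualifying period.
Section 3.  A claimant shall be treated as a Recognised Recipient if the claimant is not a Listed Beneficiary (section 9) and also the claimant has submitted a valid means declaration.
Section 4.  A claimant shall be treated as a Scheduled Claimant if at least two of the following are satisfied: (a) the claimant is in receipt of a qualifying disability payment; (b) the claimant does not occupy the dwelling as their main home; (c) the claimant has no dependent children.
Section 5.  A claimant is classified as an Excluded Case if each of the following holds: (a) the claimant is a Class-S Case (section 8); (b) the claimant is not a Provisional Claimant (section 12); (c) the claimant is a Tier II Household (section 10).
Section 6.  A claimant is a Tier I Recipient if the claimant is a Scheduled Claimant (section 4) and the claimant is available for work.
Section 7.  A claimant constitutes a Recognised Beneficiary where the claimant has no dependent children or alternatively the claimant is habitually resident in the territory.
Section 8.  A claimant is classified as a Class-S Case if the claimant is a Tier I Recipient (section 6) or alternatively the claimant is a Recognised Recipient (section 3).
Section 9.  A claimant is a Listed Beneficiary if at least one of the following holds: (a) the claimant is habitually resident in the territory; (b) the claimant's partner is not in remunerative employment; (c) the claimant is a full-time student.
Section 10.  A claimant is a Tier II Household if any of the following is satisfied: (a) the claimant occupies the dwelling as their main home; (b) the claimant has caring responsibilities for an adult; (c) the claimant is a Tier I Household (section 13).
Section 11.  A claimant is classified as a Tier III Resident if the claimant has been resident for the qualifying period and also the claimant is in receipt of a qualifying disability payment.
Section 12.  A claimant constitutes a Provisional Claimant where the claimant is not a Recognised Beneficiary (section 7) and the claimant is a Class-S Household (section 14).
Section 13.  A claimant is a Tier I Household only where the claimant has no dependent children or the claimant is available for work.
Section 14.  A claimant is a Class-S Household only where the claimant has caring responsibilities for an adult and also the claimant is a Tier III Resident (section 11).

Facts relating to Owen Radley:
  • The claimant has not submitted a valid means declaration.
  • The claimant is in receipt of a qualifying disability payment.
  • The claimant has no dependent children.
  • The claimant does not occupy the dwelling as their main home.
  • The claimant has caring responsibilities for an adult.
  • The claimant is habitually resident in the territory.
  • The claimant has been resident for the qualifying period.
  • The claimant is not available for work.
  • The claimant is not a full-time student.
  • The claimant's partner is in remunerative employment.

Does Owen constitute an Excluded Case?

No

Under section 4: the claimant is in receipt of a qualifying disability payment? yes; the claimant does not occupy the dwelling as their main home? yes; the claimant has no dependent children? yes — 3 of 3 hold (need ≥2) → satisfied.
Under section 6: Scheduled Claimant (section 4)? yes; and the claimant is available for work? no. So the claimant is not a Tier I Recipient.
Under section 9: the claimant is habitually resident in the territory? yes; or the claimant's partner is not in remunerative employment? no; or the claimant is a full-time student? no. So the claimant is a Listed Beneficiary.
Under section 3: not a Listed Beneficiary (section 9)? no; and the claimant has submitted a valid means declaration? no. So the claimant is not a Recognised Recipient.
Under section 8: Tier I Recipient (section 6)? no; or Recognised Recipient (section 3)? no. So the claimant is not a Class-S Case.
Under section 7: the claimant has no dependent children? yes; or the claimant is habitually resident in the territory? yes. So the claimant is a Recognised Beneficiary.
Under section 11: the claimant has been resident for the qualifying period? yes; and the claimant is in receipt of a qualifying disability payment? yes. So the claimant is a Tier III Resident.
Under section 14: the claimant has caring responsibilities for an adult? yes; and Tier III Resident (section 11)? yes. So the claimant is a Class-S Household.
Under section 12: not a Recognised Beneficiary (section 7)? no; and Class-S Household (section 14)? yes. So the claimant is not a Provisional Claimant.
Under section 13: the claimant has no dependent children? yes; or the claimant is available for work? no. So the claimant is a Tier I Household.
Under section 10: the claimant occupies the dwelling as their main home? no; or the claimant has caring responsibilities for an adult? yes; or Tier I Household (section 13)? yes. So the claimant is a Tier II Household.
Under section 5: Class-S Case (section 8)? no; and not a Provisional Claimant (section 12)? yes; and Tier II Household (section 10)? yes. So the claimant is not an Excluded Case.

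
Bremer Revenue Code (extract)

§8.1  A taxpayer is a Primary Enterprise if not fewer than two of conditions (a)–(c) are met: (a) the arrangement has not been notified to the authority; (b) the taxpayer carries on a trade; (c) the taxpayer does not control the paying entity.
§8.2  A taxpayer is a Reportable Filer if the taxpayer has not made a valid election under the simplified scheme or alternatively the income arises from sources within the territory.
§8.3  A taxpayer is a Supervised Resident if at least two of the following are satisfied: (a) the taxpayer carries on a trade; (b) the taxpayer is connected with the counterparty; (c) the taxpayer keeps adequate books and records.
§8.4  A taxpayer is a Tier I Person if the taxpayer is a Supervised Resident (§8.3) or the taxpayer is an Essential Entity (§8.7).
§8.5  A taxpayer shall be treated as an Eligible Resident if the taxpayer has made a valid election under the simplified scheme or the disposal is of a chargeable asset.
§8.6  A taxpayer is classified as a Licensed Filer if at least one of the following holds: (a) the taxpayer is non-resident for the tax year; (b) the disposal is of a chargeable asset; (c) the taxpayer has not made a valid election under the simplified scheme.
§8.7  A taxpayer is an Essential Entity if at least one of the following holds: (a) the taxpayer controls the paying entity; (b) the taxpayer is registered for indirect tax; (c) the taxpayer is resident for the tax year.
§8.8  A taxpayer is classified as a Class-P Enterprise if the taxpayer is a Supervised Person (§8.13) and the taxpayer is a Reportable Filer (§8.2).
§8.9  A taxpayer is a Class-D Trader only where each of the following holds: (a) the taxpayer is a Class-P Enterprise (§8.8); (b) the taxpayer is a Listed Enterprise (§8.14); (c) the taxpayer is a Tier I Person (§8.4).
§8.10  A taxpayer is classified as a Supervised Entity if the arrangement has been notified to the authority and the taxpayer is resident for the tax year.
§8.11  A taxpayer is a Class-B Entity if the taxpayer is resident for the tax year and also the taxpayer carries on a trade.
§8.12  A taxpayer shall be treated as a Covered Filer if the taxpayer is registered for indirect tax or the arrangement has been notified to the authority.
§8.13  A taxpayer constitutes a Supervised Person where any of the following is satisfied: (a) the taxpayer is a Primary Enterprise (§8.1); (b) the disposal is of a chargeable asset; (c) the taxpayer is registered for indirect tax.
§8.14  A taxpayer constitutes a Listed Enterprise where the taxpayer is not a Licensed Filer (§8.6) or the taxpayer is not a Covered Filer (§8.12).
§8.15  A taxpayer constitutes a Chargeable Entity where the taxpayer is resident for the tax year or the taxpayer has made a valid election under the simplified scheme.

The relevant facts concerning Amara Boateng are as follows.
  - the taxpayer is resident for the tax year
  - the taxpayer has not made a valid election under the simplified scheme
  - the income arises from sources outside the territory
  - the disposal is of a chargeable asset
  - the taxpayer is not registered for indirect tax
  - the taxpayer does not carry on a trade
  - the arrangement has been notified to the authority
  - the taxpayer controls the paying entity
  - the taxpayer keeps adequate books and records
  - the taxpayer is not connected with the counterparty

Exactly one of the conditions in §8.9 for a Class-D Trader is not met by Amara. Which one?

Listed Enterprise

Under §8.1: the arrangement has not been notified to the authority? no; the taxpayer carries on a trade? no; the taxpayer does not control the paying entity? no — 0 of 3 hold (need ≥2) → not satisfied.
Under §8.13: Primary Enterprise (§8.1)? no; or the disposal is of a chargeable asset? yes; or the taxpayer is registered for indirect tax? no. So the taxpayer is a Supervised Person.
Under §8.2: the taxpayer has not made a valid election under the simplified scheme? yes; or the income arises from sources within the territory? no. So the taxpayer is a Reportable Filer.
Under §8.8: Supervised Person (§8.13)? yes; and Reportable Filer (§8.2)? yes. So the taxpayer is a Class-P Enterprise.
Under §8.6: the taxpayer is non-resident for the tax year? no; or the disposal is of a chargeable asset? yes; or the taxpayer has not made a valid election under the simplified scheme? yes. So the taxpayer is a Licensed Filer.
Under §8.12: the taxpayer is registered for indirect tax? no; or the arrangement has been notified to the authority? yes. So the taxpayer is a Covered Filer.
Under §8.14: not a Licensed Filer (§8.6)? no; or not a Covered Filer (§8.12)? no. So the taxpayer is not a Listed Enterprise.
Under §8.3: the taxpayer carries on a trade? no; the taxpayer is connected with the counterparty? no; the taxpayer keeps adequate books and records? yes — 1 of 3 hold (need ≥2) → not satisfied.
Under §8.7: the taxpayer controls the paying entity? yes; or the taxpayer is registered for indirect tax? no; or the taxpayer is resident for the tax year? yes. So the taxpayer is an Essential Entity.
Under §8.4: Supervised Resident (§8.3)? no; or Essential Entity (§8.7)? yes. So the taxpayer is a Tier I Person.
Under §8.9: Class-P Enterprise (§8.8)? yes; and Listed Enterprise (§8.14)? no; and Tier I Person (§8.4)? yes. So the taxpayer is not a Class-D Trader.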